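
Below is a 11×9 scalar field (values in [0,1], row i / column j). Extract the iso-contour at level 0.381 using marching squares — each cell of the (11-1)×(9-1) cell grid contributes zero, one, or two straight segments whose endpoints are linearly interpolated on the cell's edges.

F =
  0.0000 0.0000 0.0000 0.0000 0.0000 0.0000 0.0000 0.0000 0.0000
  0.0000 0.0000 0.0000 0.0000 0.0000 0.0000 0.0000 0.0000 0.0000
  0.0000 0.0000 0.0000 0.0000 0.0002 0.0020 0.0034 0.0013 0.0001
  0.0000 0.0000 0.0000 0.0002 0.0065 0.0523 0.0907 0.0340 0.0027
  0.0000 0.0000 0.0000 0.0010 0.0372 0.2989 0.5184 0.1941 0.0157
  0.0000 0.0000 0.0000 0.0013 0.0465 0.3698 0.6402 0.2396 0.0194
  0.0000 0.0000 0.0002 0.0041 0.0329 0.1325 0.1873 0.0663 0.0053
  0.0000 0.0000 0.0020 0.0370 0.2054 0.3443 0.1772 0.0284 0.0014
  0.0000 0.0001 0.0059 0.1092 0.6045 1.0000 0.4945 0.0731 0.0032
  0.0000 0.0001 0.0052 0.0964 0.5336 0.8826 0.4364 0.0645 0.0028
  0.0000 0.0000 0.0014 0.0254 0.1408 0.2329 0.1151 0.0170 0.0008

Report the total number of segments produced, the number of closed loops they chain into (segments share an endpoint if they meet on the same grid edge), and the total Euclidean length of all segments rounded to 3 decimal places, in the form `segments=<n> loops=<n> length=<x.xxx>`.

cell (3,5): code 0100 → (3.679,6.000)–(4.000,5.374)
cell (3,6): code 1000 → (4.000,6.424)–(3.679,6.000)
cell (4,5): code 0110 → (4.000,5.374)–(5.000,5.041)
cell (4,6): code 1001 → (5.000,6.647)–(4.000,6.424)
cell (5,5): code 0010 → (5.000,5.041)–(5.572,6.000)
cell (5,6): code 0001 → (5.572,6.000)–(5.000,6.647)
cell (7,3): code 0100 → (7.440,4.000)–(8.000,3.549)
cell (7,4): code 1100 → (7.056,5.000)–(7.440,4.000)
cell (7,5): code 1100 → (7.642,6.000)–(7.056,5.000)
cell (7,6): code 1000 → (8.000,6.269)–(7.642,6.000)
cell (8,3): code 0110 → (8.000,3.549)–(9.000,3.651)
cell (8,6): code 1001 → (9.000,6.149)–(8.000,6.269)
cell (9,3): code 0010 → (9.000,3.651)–(9.388,4.000)
cell (9,4): code 0011 → (9.388,4.000)–(9.772,5.000)
cell (9,5): code 0011 → (9.772,5.000)–(9.172,6.000)
cell (9,6): code 0001 → (9.172,6.000)–(9.000,6.149)
total: 16 segments, chained into 2 closed loop(s), length Σ = 13.691001

segments=16 loops=2 length=13.691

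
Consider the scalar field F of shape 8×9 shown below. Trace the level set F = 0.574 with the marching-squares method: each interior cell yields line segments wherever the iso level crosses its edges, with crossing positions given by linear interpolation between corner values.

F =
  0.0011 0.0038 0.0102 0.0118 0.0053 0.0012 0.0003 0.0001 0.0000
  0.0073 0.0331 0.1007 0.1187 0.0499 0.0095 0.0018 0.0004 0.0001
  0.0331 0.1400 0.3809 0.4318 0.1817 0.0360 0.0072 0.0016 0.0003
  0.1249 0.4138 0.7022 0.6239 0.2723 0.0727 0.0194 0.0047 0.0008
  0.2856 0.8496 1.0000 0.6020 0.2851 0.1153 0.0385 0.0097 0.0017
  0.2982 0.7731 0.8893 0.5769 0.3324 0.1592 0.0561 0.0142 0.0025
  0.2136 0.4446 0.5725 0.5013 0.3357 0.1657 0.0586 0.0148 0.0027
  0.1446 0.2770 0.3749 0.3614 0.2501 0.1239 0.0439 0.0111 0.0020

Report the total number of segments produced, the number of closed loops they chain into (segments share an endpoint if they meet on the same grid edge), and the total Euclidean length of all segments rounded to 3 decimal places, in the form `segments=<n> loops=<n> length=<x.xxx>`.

segments=12 loops=1 length=9.609

cell (2,1): code 0100 → (2.601,2.000)–(3.000,1.555)
cell (2,2): code 1100 → (2.740,3.000)–(2.601,2.000)
cell (2,3): code 1000 → (3.000,3.142)–(2.740,3.000)
cell (3,0): code 0100 → (3.368,1.000)–(4.000,0.511)
cell (3,1): code 1110 → (3.000,1.555)–(3.368,1.000)
cell (3,3): code 1001 → (4.000,3.088)–(3.000,3.142)
cell (4,0): code 0110 → (4.000,0.511)–(5.000,0.581)
cell (4,3): code 1001 → (5.000,3.012)–(4.000,3.088)
cell (5,0): code 0010 → (5.000,0.581)–(5.606,1.000)
cell (5,1): code 0011 → (5.606,1.000)–(5.995,2.000)
cell (5,2): code 0011 → (5.995,2.000)–(5.038,3.000)
cell (5,3): code 0001 → (5.038,3.000)–(5.000,3.012)
total: 12 segments, chained into 1 closed loop(s), length Σ = 9.609282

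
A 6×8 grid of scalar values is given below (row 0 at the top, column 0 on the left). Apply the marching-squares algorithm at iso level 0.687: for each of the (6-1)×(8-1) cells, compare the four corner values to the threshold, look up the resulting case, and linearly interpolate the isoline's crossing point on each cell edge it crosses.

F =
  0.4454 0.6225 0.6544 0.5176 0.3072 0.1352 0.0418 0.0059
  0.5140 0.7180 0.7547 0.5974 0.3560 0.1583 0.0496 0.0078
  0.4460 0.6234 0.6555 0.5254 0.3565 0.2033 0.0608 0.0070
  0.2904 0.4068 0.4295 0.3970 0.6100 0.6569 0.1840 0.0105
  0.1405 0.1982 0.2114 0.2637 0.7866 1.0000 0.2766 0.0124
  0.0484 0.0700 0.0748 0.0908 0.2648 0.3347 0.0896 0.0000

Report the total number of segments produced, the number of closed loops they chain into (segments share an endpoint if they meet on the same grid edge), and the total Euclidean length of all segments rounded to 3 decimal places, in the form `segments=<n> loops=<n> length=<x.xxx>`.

segments=12 loops=2 length=9.059

cell (0,0): code 0100 → (0.675,1.000)–(1.000,0.848)
cell (0,1): code 1100 → (0.325,2.000)–(0.675,1.000)
cell (0,2): code 1000 → (1.000,2.430)–(0.325,2.000)
cell (1,0): code 0010 → (1.000,0.848)–(1.328,1.000)
cell (1,1): code 0011 → (1.328,1.000)–(1.682,2.000)
cell (1,2): code 0001 → (1.682,2.000)–(1.000,2.430)
cell (3,3): code 0100 → (3.436,4.000)–(4.000,3.810)
cell (3,4): code 1100 → (3.088,5.000)–(3.436,4.000)
cell (3,5): code 1000 → (4.000,5.433)–(3.088,5.000)
cell (4,3): code 0010 → (4.000,3.810)–(4.191,4.000)
cell (4,4): code 0011 → (4.191,4.000)–(4.470,5.000)
cell (4,5): code 0001 → (4.470,5.000)–(4.000,5.433)
total: 12 segments, chained into 2 closed loop(s), length Σ = 9.058710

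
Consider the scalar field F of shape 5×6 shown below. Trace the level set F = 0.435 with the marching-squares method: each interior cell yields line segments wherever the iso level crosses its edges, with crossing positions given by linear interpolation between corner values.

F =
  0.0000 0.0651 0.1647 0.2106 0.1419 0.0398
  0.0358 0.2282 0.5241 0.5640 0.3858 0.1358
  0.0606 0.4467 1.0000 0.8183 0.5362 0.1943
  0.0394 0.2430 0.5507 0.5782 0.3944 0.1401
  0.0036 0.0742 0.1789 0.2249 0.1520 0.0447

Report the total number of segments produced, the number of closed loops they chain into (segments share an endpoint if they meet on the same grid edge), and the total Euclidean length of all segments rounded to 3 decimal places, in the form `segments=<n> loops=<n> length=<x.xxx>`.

segments=14 loops=1 length=9.309

cell (0,1): code 0100 → (0.752,2.000)–(1.000,1.699)
cell (0,2): code 1100 → (0.635,3.000)–(0.752,2.000)
cell (0,3): code 1000 → (1.000,3.724)–(0.635,3.000)
cell (1,0): code 0100 → (1.946,1.000)–(2.000,0.970)
cell (1,1): code 1110 → (1.000,1.699)–(1.946,1.000)
cell (1,3): code 1101 → (1.327,4.000)–(1.000,3.724)
cell (1,4): code 1000 → (2.000,4.296)–(1.327,4.000)
cell (2,0): code 0010 → (2.000,0.970)–(2.057,1.000)
cell (2,1): code 0111 → (2.057,1.000)–(3.000,1.624)
cell (2,3): code 1011 → (3.000,3.779)–(2.714,4.000)
cell (2,4): code 0001 → (2.714,4.000)–(2.000,4.296)
cell (3,1): code 0010 → (3.000,1.624)–(3.311,2.000)
cell (3,2): code 0011 → (3.311,2.000)–(3.405,3.000)
cell (3,3): code 0001 → (3.405,3.000)–(3.000,3.779)
total: 14 segments, chained into 1 closed loop(s), length Σ = 9.309141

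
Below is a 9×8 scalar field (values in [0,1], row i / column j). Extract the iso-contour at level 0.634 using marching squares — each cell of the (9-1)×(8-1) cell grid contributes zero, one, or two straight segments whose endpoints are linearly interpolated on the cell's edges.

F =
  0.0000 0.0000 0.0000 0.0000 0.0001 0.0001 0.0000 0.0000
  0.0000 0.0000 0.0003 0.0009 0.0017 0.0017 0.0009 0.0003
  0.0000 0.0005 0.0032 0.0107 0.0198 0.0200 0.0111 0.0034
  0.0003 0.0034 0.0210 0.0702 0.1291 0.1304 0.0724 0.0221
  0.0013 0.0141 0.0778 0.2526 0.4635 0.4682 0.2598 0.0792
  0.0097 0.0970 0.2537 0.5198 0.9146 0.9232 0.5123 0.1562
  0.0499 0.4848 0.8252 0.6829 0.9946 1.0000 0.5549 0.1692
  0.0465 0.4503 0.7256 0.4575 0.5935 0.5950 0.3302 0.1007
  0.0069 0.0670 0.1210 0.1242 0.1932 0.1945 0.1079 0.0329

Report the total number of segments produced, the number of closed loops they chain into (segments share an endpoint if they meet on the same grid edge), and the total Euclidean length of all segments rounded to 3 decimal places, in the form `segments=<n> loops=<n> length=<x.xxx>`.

cell (4,3): code 0100 → (4.378,4.000)–(5.000,3.289)
cell (4,4): code 1100 → (4.364,5.000)–(4.378,4.000)
cell (4,5): code 1000 → (5.000,5.704)–(4.364,5.000)
cell (5,1): code 0100 → (5.665,2.000)–(6.000,1.438)
cell (5,2): code 1100 → (5.700,3.000)–(5.665,2.000)
cell (5,3): code 1110 → (5.000,3.289)–(5.700,3.000)
cell (5,5): code 1001 → (6.000,5.822)–(5.000,5.704)
cell (6,1): code 0110 → (6.000,1.438)–(7.000,1.667)
cell (6,2): code 1011 → (7.000,2.342)–(6.217,3.000)
cell (6,3): code 0011 → (6.217,3.000)–(6.899,4.000)
cell (6,4): code 0011 → (6.899,4.000)–(6.904,5.000)
cell (6,5): code 0001 → (6.904,5.000)–(6.000,5.822)
cell (7,1): code 0010 → (7.000,1.667)–(7.152,2.000)
cell (7,2): code 0001 → (7.152,2.000)–(7.000,2.342)
total: 14 segments, chained into 1 closed loop(s), length Σ = 12.532435

segments=14 loops=1 length=12.532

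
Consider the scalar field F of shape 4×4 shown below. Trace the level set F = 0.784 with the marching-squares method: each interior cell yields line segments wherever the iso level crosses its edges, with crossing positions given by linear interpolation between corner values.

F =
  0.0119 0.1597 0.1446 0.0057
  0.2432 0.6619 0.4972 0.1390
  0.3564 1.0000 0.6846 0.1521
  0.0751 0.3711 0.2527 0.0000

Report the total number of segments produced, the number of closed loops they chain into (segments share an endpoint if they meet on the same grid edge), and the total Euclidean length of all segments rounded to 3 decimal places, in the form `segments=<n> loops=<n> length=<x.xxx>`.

segments=4 loops=1 length=2.905

cell (1,0): code 0100 → (1.361,1.000)–(2.000,0.664)
cell (1,1): code 1000 → (2.000,1.685)–(1.361,1.000)
cell (2,0): code 0010 → (2.000,0.664)–(2.343,1.000)
cell (2,1): code 0001 → (2.343,1.000)–(2.000,1.685)
total: 4 segments, chained into 1 closed loop(s), length Σ = 2.904570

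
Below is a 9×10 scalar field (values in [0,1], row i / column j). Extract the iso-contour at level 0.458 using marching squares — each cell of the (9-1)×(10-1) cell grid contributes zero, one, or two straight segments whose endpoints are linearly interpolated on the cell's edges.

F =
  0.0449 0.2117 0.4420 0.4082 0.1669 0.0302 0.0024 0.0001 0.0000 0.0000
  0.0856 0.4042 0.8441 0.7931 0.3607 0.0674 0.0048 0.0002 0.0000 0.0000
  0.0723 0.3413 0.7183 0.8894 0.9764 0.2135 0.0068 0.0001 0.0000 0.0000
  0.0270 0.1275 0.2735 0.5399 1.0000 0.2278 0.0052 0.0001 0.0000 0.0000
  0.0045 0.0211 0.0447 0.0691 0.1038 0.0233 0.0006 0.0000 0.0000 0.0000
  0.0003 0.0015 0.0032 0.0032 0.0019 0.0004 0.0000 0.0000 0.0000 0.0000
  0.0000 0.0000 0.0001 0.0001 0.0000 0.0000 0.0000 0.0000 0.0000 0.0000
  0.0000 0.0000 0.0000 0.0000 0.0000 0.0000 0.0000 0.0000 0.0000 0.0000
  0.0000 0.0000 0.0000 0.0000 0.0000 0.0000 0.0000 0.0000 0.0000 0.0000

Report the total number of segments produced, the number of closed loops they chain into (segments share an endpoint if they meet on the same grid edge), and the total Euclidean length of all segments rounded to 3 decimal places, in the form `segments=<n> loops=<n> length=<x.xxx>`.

cell (0,1): code 0100 → (0.040,2.000)–(1.000,1.122)
cell (0,2): code 1100 → (0.129,3.000)–(0.040,2.000)
cell (0,3): code 1000 → (1.000,3.775)–(0.129,3.000)
cell (1,1): code 0110 → (1.000,1.122)–(2.000,1.310)
cell (1,3): code 1101 → (1.158,4.000)–(1.000,3.775)
cell (1,4): code 1000 → (2.000,4.680)–(1.158,4.000)
cell (2,1): code 0010 → (2.000,1.310)–(2.585,2.000)
cell (2,2): code 0111 → (2.585,2.000)–(3.000,2.693)
cell (2,4): code 1001 → (3.000,4.702)–(2.000,4.680)
cell (3,2): code 0010 → (3.000,2.693)–(3.174,3.000)
cell (3,3): code 0011 → (3.174,3.000)–(3.605,4.000)
cell (3,4): code 0001 → (3.605,4.000)–(3.000,4.702)
total: 12 segments, chained into 1 closed loop(s), length Σ = 10.926016

segments=12 loops=1 length=10.926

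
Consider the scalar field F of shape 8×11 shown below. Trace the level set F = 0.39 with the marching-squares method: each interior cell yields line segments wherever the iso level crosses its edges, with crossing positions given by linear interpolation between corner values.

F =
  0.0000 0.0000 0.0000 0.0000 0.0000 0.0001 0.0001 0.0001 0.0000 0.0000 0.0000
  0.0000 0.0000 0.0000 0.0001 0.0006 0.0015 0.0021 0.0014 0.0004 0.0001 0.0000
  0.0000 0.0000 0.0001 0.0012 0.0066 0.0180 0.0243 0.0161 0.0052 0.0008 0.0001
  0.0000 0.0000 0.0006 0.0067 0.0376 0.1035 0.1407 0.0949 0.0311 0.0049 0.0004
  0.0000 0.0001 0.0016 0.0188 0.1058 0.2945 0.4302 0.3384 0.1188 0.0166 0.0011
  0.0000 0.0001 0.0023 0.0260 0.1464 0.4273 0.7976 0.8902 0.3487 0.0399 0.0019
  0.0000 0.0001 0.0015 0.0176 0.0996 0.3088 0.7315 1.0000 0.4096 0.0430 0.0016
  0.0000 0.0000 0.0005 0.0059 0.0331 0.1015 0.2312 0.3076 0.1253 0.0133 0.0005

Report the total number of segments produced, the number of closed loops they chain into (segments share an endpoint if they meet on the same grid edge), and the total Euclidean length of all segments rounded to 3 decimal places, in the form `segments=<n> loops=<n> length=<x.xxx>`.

cell (3,5): code 0100 → (3.861,6.000)–(4.000,5.704)
cell (3,6): code 1000 → (4.000,6.438)–(3.861,6.000)
cell (4,4): code 0100 → (4.719,5.000)–(5.000,4.867)
cell (4,5): code 1110 → (4.000,5.704)–(4.719,5.000)
cell (4,6): code 1101 → (4.094,7.000)–(4.000,6.438)
cell (4,7): code 1000 → (5.000,7.924)–(4.094,7.000)
cell (5,4): code 0010 → (5.000,4.867)–(5.315,5.000)
cell (5,5): code 0111 → (5.315,5.000)–(6.000,5.192)
cell (5,7): code 1101 → (5.678,8.000)–(5.000,7.924)
cell (5,8): code 1000 → (6.000,8.053)–(5.678,8.000)
cell (6,5): code 0010 → (6.000,5.192)–(6.683,6.000)
cell (6,6): code 0011 → (6.683,6.000)–(6.881,7.000)
cell (6,7): code 0011 → (6.881,7.000)–(6.069,8.000)
cell (6,8): code 0001 → (6.069,8.000)–(6.000,8.053)
total: 14 segments, chained into 1 closed loop(s), length Σ = 9.482018

segments=14 loops=1 length=9.482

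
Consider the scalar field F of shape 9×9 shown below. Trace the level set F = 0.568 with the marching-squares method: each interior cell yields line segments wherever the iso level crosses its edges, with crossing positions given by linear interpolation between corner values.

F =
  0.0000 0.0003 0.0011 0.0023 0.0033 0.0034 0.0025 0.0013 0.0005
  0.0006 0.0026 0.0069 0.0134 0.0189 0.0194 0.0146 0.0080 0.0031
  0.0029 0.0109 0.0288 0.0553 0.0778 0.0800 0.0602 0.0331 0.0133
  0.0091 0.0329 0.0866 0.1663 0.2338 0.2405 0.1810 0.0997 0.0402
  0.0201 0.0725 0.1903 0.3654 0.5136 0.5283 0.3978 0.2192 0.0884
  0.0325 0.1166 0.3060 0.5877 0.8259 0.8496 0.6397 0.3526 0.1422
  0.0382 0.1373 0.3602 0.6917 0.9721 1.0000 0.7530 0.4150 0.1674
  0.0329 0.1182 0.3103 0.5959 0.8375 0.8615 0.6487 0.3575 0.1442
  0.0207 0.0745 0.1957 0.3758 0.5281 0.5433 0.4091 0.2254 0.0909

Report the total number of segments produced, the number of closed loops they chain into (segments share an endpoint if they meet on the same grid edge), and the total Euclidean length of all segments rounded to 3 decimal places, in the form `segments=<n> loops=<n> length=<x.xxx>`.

segments=14 loops=1 length=12.064

cell (4,2): code 0100 → (4.911,3.000)–(5.000,2.930)
cell (4,3): code 1100 → (4.174,4.000)–(4.911,3.000)
cell (4,4): code 1100 → (4.124,5.000)–(4.174,4.000)
cell (4,5): code 1100 → (4.704,6.000)–(4.124,5.000)
cell (4,6): code 1000 → (5.000,6.250)–(4.704,6.000)
cell (5,2): code 0110 → (5.000,2.930)–(6.000,2.627)
cell (5,6): code 1001 → (6.000,6.547)–(5.000,6.250)
cell (6,2): code 0110 → (6.000,2.627)–(7.000,2.902)
cell (6,6): code 1001 → (7.000,6.277)–(6.000,6.547)
cell (7,2): code 0010 → (7.000,2.902)–(7.127,3.000)
cell (7,3): code 0011 → (7.127,3.000)–(7.871,4.000)
cell (7,4): code 0011 → (7.871,4.000)–(7.922,5.000)
cell (7,5): code 0011 → (7.922,5.000)–(7.337,6.000)
cell (7,6): code 0001 → (7.337,6.000)–(7.000,6.277)
total: 14 segments, chained into 1 closed loop(s), length Σ = 12.064499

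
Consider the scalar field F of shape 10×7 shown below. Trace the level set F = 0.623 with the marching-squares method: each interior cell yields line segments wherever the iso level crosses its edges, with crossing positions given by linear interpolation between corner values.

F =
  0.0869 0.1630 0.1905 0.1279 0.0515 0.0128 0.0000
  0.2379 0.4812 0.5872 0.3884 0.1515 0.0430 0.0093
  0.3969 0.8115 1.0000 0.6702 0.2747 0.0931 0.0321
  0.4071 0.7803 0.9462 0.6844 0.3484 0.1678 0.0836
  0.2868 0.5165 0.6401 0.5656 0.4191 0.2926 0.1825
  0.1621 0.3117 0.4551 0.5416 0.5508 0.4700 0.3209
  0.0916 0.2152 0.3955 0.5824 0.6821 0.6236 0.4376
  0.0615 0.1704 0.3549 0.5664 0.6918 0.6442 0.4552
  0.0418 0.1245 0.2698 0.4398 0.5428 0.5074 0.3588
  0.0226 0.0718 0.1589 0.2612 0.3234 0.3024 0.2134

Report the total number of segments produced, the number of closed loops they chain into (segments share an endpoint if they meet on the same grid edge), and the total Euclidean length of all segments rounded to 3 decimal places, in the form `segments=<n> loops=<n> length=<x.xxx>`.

cell (1,0): code 0100 → (1.429,1.000)–(2.000,0.545)
cell (1,1): code 1100 → (1.087,2.000)–(1.429,1.000)
cell (1,2): code 1100 → (1.833,3.000)–(1.087,2.000)
cell (1,3): code 1000 → (2.000,3.119)–(1.833,3.000)
cell (2,0): code 0110 → (2.000,0.545)–(3.000,0.579)
cell (2,3): code 1001 → (3.000,3.183)–(2.000,3.119)
cell (3,0): code 0010 → (3.000,0.579)–(3.596,1.000)
cell (3,1): code 0111 → (3.596,1.000)–(4.000,1.862)
cell (3,2): code 1011 → (4.000,2.230)–(3.517,3.000)
cell (3,3): code 0001 → (3.517,3.000)–(3.000,3.183)
cell (4,1): code 0010 → (4.000,1.862)–(4.092,2.000)
cell (4,2): code 0001 → (4.092,2.000)–(4.000,2.230)
cell (5,3): code 0100 → (5.550,4.000)–(6.000,3.407)
cell (5,4): code 1100 → (5.996,5.000)–(5.550,4.000)
cell (5,5): code 1000 → (6.000,5.003)–(5.996,5.000)
cell (6,3): code 0110 → (6.000,3.407)–(7.000,3.451)
cell (6,5): code 1001 → (7.000,5.112)–(6.000,5.003)
cell (7,3): code 0010 → (7.000,3.451)–(7.462,4.000)
cell (7,4): code 0011 → (7.462,4.000)–(7.155,5.000)
cell (7,5): code 0001 → (7.155,5.000)–(7.000,5.112)
total: 20 segments, chained into 2 closed loop(s), length Σ = 14.601299

segments=20 loops=2 length=14.601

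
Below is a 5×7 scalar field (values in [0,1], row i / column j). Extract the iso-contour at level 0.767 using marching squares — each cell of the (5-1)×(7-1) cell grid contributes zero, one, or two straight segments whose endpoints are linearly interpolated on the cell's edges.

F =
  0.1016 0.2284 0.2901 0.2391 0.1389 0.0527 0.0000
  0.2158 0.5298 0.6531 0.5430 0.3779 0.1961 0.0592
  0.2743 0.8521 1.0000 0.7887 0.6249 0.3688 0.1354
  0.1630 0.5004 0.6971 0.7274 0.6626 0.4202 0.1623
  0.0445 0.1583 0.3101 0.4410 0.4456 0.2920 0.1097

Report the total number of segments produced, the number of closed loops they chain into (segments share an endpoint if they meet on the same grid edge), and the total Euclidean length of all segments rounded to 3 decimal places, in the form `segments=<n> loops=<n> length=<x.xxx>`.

segments=8 loops=1 length=5.574

cell (1,0): code 0100 → (1.736,1.000)–(2.000,0.853)
cell (1,1): code 1100 → (1.328,2.000)–(1.736,1.000)
cell (1,2): code 1100 → (1.912,3.000)–(1.328,2.000)
cell (1,3): code 1000 → (2.000,3.132)–(1.912,3.000)
cell (2,0): code 0010 → (2.000,0.853)–(2.242,1.000)
cell (2,1): code 0011 → (2.242,1.000)–(2.769,2.000)
cell (2,2): code 0011 → (2.769,2.000)–(2.354,3.000)
cell (2,3): code 0001 → (2.354,3.000)–(2.000,3.132)
total: 8 segments, chained into 1 closed loop(s), length Σ = 5.573670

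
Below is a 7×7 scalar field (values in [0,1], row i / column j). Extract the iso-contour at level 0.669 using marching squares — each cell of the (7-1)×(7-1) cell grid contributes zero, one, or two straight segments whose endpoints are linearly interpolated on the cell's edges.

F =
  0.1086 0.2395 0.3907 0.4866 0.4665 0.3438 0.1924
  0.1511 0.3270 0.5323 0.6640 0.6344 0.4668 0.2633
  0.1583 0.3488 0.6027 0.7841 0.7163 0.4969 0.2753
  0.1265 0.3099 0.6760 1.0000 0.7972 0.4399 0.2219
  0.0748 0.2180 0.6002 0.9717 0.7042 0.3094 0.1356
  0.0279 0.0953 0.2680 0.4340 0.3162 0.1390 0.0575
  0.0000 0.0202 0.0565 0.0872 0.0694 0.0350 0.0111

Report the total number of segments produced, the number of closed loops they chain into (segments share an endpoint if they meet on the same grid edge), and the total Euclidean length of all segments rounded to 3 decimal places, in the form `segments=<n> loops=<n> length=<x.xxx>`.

segments=12 loops=1 length=9.199

cell (1,2): code 0100 → (1.042,3.000)–(2.000,2.365)
cell (1,3): code 1100 → (1.422,4.000)–(1.042,3.000)
cell (1,4): code 1000 → (2.000,4.216)–(1.422,4.000)
cell (2,1): code 0100 → (2.905,2.000)–(3.000,1.981)
cell (2,2): code 1110 → (2.000,2.365)–(2.905,2.000)
cell (2,4): code 1001 → (3.000,4.359)–(2.000,4.216)
cell (3,1): code 0010 → (3.000,1.981)–(3.092,2.000)
cell (3,2): code 0111 → (3.092,2.000)–(4.000,2.185)
cell (3,4): code 1001 → (4.000,4.089)–(3.000,4.359)
cell (4,2): code 0010 → (4.000,2.185)–(4.563,3.000)
cell (4,3): code 0011 → (4.563,3.000)–(4.091,4.000)
cell (4,4): code 0001 → (4.091,4.000)–(4.000,4.089)
total: 12 segments, chained into 1 closed loop(s), length Σ = 9.198888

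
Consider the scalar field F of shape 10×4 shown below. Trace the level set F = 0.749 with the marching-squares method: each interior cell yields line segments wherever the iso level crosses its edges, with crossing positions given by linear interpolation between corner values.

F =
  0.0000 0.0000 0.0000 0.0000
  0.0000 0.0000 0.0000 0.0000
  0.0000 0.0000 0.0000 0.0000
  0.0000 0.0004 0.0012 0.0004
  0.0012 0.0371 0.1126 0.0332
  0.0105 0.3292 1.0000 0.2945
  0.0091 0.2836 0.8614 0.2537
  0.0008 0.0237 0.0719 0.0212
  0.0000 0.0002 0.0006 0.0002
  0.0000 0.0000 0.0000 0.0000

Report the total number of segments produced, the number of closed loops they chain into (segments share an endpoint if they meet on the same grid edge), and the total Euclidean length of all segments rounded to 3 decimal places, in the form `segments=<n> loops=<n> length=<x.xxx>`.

cell (4,1): code 0100 → (4.717,2.000)–(5.000,1.626)
cell (4,2): code 1000 → (5.000,2.356)–(4.717,2.000)
cell (5,1): code 0110 → (5.000,1.626)–(6.000,1.805)
cell (5,2): code 1001 → (6.000,2.185)–(5.000,2.356)
cell (6,1): code 0010 → (6.000,1.805)–(6.142,2.000)
cell (6,2): code 0001 → (6.142,2.000)–(6.000,2.185)
total: 6 segments, chained into 1 closed loop(s), length Σ = 3.428530

segments=6 loops=1 length=3.429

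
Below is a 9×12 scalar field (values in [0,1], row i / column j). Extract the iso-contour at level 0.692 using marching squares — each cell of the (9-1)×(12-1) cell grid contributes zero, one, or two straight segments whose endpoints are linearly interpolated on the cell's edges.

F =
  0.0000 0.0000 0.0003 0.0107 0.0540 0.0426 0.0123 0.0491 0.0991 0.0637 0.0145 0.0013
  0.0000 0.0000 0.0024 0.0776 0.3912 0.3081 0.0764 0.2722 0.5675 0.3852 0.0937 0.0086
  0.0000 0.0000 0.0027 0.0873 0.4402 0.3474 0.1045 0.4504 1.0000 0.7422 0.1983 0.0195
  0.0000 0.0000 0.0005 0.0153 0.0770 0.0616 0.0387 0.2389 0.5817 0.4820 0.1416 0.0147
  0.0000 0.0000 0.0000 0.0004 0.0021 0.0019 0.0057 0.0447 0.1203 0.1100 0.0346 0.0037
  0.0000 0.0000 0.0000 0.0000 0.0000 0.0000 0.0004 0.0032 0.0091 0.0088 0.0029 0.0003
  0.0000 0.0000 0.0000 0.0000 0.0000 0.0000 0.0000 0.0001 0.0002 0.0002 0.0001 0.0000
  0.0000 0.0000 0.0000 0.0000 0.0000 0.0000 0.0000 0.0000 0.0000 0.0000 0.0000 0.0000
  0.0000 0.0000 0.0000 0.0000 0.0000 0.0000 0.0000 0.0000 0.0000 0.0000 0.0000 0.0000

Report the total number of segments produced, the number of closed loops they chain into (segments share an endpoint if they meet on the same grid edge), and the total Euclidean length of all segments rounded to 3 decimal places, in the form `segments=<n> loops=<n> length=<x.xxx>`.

cell (1,7): code 0100 → (1.288,8.000)–(2.000,7.440)
cell (1,8): code 1100 → (1.859,9.000)–(1.288,8.000)
cell (1,9): code 1000 → (2.000,9.092)–(1.859,9.000)
cell (2,7): code 0010 → (2.000,7.440)–(2.736,8.000)
cell (2,8): code 0011 → (2.736,8.000)–(2.193,9.000)
cell (2,9): code 0001 → (2.193,9.000)–(2.000,9.092)
total: 6 segments, chained into 1 closed loop(s), length Σ = 4.503484

segments=6 loops=1 length=4.503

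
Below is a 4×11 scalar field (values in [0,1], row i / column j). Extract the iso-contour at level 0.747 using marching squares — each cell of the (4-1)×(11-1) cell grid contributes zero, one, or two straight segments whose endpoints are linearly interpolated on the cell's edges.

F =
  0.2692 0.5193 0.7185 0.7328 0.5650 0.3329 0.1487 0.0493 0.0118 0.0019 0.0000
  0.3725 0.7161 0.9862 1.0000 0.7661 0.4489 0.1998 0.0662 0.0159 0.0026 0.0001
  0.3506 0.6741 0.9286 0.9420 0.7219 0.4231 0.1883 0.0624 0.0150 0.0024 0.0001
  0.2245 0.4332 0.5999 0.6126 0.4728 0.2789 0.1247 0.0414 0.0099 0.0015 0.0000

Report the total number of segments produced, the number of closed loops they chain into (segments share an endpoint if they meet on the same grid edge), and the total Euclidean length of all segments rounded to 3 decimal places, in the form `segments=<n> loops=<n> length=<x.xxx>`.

cell (0,1): code 0100 → (0.106,2.000)–(1.000,1.114)
cell (0,2): code 1100 → (0.053,3.000)–(0.106,2.000)
cell (0,3): code 1100 → (0.905,4.000)–(0.053,3.000)
cell (0,4): code 1000 → (1.000,4.060)–(0.905,4.000)
cell (1,1): code 0110 → (1.000,1.114)–(2.000,1.286)
cell (1,3): code 1011 → (2.000,3.886)–(1.432,4.000)
cell (1,4): code 0001 → (1.432,4.000)–(1.000,4.060)
cell (2,1): code 0010 → (2.000,1.286)–(2.552,2.000)
cell (2,2): code 0011 → (2.552,2.000)–(2.592,3.000)
cell (2,3): code 0001 → (2.592,3.000)–(2.000,3.886)
total: 10 segments, chained into 1 closed loop(s), length Σ = 8.684548

segments=10 loops=1 length=8.685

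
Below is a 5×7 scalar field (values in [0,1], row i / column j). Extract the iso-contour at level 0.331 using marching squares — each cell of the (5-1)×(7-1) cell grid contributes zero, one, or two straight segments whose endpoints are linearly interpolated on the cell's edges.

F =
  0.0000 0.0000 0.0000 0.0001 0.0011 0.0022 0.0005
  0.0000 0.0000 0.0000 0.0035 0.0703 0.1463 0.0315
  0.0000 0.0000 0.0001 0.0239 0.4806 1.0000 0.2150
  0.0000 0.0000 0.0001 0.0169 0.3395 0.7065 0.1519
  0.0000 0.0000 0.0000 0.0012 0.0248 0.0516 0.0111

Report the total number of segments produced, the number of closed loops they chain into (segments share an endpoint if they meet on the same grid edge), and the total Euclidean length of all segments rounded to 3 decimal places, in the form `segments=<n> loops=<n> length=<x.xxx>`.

cell (1,3): code 0100 → (1.635,4.000)–(2.000,3.672)
cell (1,4): code 1100 → (1.216,5.000)–(1.635,4.000)
cell (1,5): code 1000 → (2.000,5.852)–(1.216,5.000)
cell (2,3): code 0110 → (2.000,3.672)–(3.000,3.974)
cell (2,5): code 1001 → (3.000,5.677)–(2.000,5.852)
cell (3,3): code 0010 → (3.000,3.974)–(3.027,4.000)
cell (3,4): code 0011 → (3.027,4.000)–(3.573,5.000)
cell (3,5): code 0001 → (3.573,5.000)–(3.000,5.677)
total: 8 segments, chained into 1 closed loop(s), length Σ = 6.856235

segments=8 loops=1 length=6.856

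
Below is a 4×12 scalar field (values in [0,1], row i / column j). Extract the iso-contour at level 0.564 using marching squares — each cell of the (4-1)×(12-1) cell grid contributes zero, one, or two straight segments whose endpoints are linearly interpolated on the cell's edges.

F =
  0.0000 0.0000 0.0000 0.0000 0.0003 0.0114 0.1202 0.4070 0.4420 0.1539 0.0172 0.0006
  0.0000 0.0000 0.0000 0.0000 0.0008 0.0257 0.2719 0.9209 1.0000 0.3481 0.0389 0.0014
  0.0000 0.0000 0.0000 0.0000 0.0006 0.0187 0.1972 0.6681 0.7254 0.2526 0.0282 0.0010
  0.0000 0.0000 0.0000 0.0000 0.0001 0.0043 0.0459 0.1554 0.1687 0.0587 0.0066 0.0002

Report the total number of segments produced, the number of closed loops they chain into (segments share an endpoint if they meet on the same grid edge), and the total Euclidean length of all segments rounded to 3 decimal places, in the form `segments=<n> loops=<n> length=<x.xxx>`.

segments=8 loops=1 length=6.775

cell (0,6): code 0100 → (0.306,7.000)–(1.000,6.450)
cell (0,7): code 1100 → (0.219,8.000)–(0.306,7.000)
cell (0,8): code 1000 → (1.000,8.669)–(0.219,8.000)
cell (1,6): code 0110 → (1.000,6.450)–(2.000,6.779)
cell (1,8): code 1001 → (2.000,8.341)–(1.000,8.669)
cell (2,6): code 0010 → (2.000,6.779)–(2.203,7.000)
cell (2,7): code 0011 → (2.203,7.000)–(2.290,8.000)
cell (2,8): code 0001 → (2.290,8.000)–(2.000,8.341)
total: 8 segments, chained into 1 closed loop(s), length Σ = 6.774862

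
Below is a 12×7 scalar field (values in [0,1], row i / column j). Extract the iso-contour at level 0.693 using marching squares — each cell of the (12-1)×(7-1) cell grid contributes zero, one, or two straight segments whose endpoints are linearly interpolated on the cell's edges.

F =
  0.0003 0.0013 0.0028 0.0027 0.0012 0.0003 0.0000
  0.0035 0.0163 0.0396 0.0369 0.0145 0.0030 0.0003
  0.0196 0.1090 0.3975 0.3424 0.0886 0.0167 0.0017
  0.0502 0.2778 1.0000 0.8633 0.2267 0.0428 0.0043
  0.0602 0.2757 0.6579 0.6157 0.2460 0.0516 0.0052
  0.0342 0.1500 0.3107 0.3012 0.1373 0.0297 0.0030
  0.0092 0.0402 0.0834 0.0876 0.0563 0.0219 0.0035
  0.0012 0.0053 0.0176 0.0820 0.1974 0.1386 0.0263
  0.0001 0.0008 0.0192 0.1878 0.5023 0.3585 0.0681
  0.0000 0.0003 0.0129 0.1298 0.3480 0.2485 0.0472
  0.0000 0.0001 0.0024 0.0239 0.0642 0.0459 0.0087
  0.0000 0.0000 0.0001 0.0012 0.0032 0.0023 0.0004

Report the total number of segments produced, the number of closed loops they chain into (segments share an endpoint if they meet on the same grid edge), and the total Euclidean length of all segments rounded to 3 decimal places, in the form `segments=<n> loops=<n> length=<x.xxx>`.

cell (2,1): code 0100 → (2.490,2.000)–(3.000,1.575)
cell (2,2): code 1100 → (2.673,3.000)–(2.490,2.000)
cell (2,3): code 1000 → (3.000,3.268)–(2.673,3.000)
cell (3,1): code 0010 → (3.000,1.575)–(3.897,2.000)
cell (3,2): code 0011 → (3.897,2.000)–(3.688,3.000)
cell (3,3): code 0001 → (3.688,3.000)–(3.000,3.268)
total: 6 segments, chained into 1 closed loop(s), length Σ = 4.855261

segments=6 loops=1 length=4.855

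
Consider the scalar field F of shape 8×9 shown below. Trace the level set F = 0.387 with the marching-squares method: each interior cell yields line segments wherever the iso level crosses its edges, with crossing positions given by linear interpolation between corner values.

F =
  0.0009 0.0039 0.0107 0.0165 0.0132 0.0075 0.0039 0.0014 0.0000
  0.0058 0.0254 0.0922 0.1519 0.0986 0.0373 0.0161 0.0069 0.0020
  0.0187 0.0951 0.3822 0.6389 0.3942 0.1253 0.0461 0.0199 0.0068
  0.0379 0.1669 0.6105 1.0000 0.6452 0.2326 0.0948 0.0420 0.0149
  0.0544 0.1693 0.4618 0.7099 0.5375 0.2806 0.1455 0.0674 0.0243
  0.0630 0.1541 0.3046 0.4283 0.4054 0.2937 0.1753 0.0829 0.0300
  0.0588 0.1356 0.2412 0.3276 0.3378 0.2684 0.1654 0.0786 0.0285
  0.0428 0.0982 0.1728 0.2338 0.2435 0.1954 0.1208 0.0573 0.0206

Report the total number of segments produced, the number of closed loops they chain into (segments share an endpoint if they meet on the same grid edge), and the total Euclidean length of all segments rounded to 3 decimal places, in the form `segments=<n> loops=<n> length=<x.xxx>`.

segments=14 loops=1 length=10.916

cell (1,2): code 0100 → (1.483,3.000)–(2.000,2.019)
cell (1,3): code 1100 → (1.976,4.000)–(1.483,3.000)
cell (1,4): code 1000 → (2.000,4.027)–(1.976,4.000)
cell (2,1): code 0100 → (2.021,2.000)–(3.000,1.496)
cell (2,2): code 1110 → (2.000,2.019)–(2.021,2.000)
cell (2,4): code 1001 → (3.000,4.626)–(2.000,4.027)
cell (3,1): code 0110 → (3.000,1.496)–(4.000,1.744)
cell (3,4): code 1001 → (4.000,4.586)–(3.000,4.626)
cell (4,1): code 0010 → (4.000,1.744)–(4.476,2.000)
cell (4,2): code 0111 → (4.476,2.000)–(5.000,2.666)
cell (4,4): code 1001 → (5.000,4.165)–(4.000,4.586)
cell (5,2): code 0010 → (5.000,2.666)–(5.410,3.000)
cell (5,3): code 0011 → (5.410,3.000)–(5.272,4.000)
cell (5,4): code 0001 → (5.272,4.000)–(5.000,4.165)
total: 14 segments, chained into 1 closed loop(s), length Σ = 10.915643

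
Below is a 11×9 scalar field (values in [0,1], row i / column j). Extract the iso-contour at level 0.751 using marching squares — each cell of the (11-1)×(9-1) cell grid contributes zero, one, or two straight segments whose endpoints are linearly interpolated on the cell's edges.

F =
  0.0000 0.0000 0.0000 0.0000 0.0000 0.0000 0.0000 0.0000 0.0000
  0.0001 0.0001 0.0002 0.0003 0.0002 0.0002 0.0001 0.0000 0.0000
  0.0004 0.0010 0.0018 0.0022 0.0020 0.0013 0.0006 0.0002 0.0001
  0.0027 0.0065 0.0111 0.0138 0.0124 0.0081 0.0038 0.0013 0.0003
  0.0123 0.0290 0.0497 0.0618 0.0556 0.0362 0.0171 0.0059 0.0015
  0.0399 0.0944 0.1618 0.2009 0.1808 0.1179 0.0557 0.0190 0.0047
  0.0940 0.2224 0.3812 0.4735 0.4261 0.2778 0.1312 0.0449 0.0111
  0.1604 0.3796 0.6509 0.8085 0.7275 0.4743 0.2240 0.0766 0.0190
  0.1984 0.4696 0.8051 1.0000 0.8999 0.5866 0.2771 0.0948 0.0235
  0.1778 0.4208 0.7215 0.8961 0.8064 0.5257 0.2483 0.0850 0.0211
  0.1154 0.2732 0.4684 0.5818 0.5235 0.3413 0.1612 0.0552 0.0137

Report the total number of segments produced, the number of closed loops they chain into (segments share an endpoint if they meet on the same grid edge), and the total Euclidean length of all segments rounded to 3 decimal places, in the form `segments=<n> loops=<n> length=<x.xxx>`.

cell (6,2): code 0100 → (6.828,3.000)–(7.000,2.635)
cell (6,3): code 1000 → (7.000,3.710)–(6.828,3.000)
cell (7,1): code 0100 → (7.649,2.000)–(8.000,1.839)
cell (7,2): code 1110 → (7.000,2.635)–(7.649,2.000)
cell (7,3): code 1101 → (7.136,4.000)–(7.000,3.710)
cell (7,4): code 1000 → (8.000,4.475)–(7.136,4.000)
cell (8,1): code 0010 → (8.000,1.839)–(8.647,2.000)
cell (8,2): code 0111 → (8.647,2.000)–(9.000,2.169)
cell (8,4): code 1001 → (9.000,4.197)–(8.000,4.475)
cell (9,2): code 0010 → (9.000,2.169)–(9.462,3.000)
cell (9,3): code 0011 → (9.462,3.000)–(9.196,4.000)
cell (9,4): code 0001 → (9.196,4.000)–(9.000,4.197)
total: 12 segments, chained into 1 closed loop(s), length Σ = 8.093701

segments=12 loops=1 length=8.094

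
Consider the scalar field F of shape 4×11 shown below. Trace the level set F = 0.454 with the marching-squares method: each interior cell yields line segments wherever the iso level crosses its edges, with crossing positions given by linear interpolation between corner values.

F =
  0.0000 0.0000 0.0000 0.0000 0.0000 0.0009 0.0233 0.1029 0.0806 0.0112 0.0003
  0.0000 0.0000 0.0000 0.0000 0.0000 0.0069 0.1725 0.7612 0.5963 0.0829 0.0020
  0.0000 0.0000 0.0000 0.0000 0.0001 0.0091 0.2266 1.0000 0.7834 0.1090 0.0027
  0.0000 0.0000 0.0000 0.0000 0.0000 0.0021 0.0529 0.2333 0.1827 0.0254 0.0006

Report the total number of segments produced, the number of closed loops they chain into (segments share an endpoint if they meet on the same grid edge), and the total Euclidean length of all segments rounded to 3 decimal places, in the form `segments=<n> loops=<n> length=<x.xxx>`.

segments=8 loops=1 length=6.899

cell (0,6): code 0100 → (0.533,7.000)–(1.000,6.478)
cell (0,7): code 1100 → (0.724,8.000)–(0.533,7.000)
cell (0,8): code 1000 → (1.000,8.277)–(0.724,8.000)
cell (1,6): code 0110 → (1.000,6.478)–(2.000,6.294)
cell (1,8): code 1001 → (2.000,8.488)–(1.000,8.277)
cell (2,6): code 0010 → (2.000,6.294)–(2.712,7.000)
cell (2,7): code 0011 → (2.712,7.000)–(2.548,8.000)
cell (2,8): code 0001 → (2.548,8.000)–(2.000,8.488)
total: 8 segments, chained into 1 closed loop(s), length Σ = 6.898510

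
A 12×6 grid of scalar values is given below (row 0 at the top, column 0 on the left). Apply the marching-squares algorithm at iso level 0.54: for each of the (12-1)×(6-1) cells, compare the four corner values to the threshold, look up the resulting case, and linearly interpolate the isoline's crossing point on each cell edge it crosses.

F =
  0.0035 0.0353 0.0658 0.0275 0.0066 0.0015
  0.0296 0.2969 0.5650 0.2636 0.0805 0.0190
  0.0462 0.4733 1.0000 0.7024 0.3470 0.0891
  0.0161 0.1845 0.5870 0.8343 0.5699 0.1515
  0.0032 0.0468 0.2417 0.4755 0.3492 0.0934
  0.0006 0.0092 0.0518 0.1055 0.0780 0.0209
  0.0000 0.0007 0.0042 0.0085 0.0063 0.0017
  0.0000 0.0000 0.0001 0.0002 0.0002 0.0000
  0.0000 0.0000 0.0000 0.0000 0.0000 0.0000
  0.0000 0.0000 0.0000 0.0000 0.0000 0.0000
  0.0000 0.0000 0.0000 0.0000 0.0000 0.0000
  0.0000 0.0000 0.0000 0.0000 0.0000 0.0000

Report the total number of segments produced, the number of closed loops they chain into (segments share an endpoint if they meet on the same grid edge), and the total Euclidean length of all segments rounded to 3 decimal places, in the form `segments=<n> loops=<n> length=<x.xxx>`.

segments=12 loops=1 length=8.356

cell (0,1): code 0100 → (0.950,2.000)–(1.000,1.907)
cell (0,2): code 1000 → (1.000,2.083)–(0.950,2.000)
cell (1,1): code 0110 → (1.000,1.907)–(2.000,1.127)
cell (1,2): code 1101 → (1.630,3.000)–(1.000,2.083)
cell (1,3): code 1000 → (2.000,3.457)–(1.630,3.000)
cell (2,1): code 0110 → (2.000,1.127)–(3.000,1.883)
cell (2,3): code 1101 → (2.866,4.000)–(2.000,3.457)
cell (2,4): code 1000 → (3.000,4.071)–(2.866,4.000)
cell (3,1): code 0010 → (3.000,1.883)–(3.136,2.000)
cell (3,2): code 0011 → (3.136,2.000)–(3.820,3.000)
cell (3,3): code 0011 → (3.820,3.000)–(3.135,4.000)
cell (3,4): code 0001 → (3.135,4.000)–(3.000,4.071)
total: 12 segments, chained into 1 closed loop(s), length Σ = 8.355737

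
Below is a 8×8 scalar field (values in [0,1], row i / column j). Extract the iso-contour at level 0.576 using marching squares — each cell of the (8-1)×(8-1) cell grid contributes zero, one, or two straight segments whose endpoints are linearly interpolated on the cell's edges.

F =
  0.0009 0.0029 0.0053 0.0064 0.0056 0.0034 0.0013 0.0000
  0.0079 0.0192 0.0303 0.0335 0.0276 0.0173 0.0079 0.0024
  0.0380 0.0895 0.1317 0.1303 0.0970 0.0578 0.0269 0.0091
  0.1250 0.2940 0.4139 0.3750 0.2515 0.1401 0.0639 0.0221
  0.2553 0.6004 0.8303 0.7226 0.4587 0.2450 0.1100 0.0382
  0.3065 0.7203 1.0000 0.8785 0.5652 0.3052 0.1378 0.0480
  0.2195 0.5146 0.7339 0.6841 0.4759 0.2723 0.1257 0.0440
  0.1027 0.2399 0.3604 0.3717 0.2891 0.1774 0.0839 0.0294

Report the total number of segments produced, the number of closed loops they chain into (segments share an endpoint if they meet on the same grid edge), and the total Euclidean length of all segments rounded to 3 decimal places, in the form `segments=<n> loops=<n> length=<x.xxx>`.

cell (3,0): code 0100 → (3.920,1.000)–(4.000,0.929)
cell (3,1): code 1100 → (3.389,2.000)–(3.920,1.000)
cell (3,2): code 1100 → (3.578,3.000)–(3.389,2.000)
cell (3,3): code 1000 → (4.000,3.556)–(3.578,3.000)
cell (4,0): code 0110 → (4.000,0.929)–(5.000,0.651)
cell (4,3): code 1001 → (5.000,3.966)–(4.000,3.556)
cell (5,0): code 0010 → (5.000,0.651)–(5.702,1.000)
cell (5,1): code 0111 → (5.702,1.000)–(6.000,1.280)
cell (5,3): code 1001 → (6.000,3.519)–(5.000,3.966)
cell (6,1): code 0010 → (6.000,1.280)–(6.423,2.000)
cell (6,2): code 0011 → (6.423,2.000)–(6.346,3.000)
cell (6,3): code 0001 → (6.346,3.000)–(6.000,3.519)
total: 12 segments, chained into 1 closed loop(s), length Σ = 9.822235

segments=12 loops=1 length=9.822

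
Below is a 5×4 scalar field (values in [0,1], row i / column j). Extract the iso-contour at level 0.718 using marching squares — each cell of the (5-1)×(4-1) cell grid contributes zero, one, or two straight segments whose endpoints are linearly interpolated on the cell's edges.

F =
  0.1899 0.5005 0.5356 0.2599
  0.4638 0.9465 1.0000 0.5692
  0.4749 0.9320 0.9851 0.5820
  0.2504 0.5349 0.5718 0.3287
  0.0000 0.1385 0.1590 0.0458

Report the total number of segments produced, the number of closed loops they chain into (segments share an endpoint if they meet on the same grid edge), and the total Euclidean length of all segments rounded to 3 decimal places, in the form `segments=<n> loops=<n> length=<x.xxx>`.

segments=8 loops=1 length=7.240

cell (0,0): code 0100 → (0.488,1.000)–(1.000,0.527)
cell (0,1): code 1100 → (0.393,2.000)–(0.488,1.000)
cell (0,2): code 1000 → (1.000,2.655)–(0.393,2.000)
cell (1,0): code 0110 → (1.000,0.527)–(2.000,0.532)
cell (1,2): code 1001 → (2.000,2.663)–(1.000,2.655)
cell (2,0): code 0010 → (2.000,0.532)–(2.539,1.000)
cell (2,1): code 0011 → (2.539,1.000)–(2.646,2.000)
cell (2,2): code 0001 → (2.646,2.000)–(2.000,2.663)
total: 8 segments, chained into 1 closed loop(s), length Σ = 7.240162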